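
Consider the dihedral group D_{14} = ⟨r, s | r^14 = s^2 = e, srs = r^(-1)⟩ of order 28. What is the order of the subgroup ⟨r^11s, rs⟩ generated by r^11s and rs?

|⟨r^11s⟩| = 2 and |⟨rs⟩| = 2, so |H| is a multiple of lcm(2, 2) = 2 and divides |G| = 28.
Closing under the operation: H = {e, r^2, r^4, r^6, r^8, r^10, r^12, rs, r^3s, r^5s, r^7s, r^9s, r^11s, r^13s}, so |H| = 14.

14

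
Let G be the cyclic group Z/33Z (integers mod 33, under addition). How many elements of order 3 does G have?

In a cyclic group of order 33, the number of elements of order d (for d | 33) is φ(d).
φ(3) = 2.

2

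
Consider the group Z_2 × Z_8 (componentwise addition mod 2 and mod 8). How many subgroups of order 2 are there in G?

3

|G| = 16 and 2 | 16, so subgroups of order 2 are possible by Lagrange.
The subgroups of order 2 are: {(0,0), (0,4)}; {(0,0), (1,0)}; {(0,0), (1,4)}.
So G has 3 subgroups of order 2.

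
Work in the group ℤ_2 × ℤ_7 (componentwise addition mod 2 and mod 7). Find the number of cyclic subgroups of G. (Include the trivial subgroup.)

4

Group the elements of G by the cyclic subgroup they generate; each cyclic subgroup of order d accounts for φ(d) elements.
Cyclic subgroups by order — order 1: 1; order 2: 1; order 7: 1; order 14: 1.
Total: 4.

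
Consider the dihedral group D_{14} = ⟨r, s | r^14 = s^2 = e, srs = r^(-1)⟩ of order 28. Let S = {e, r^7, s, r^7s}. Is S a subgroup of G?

Yes

|S| = 4 divides |G| = 28, consistent with Lagrange.
S contains the identity, every element's inverse is in S, and S is closed under ·: it is a subgroup.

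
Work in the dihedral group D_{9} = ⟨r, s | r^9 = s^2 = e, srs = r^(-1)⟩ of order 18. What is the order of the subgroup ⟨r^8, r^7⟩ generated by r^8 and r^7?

9

|⟨r^8⟩| = 9 and |⟨r^7⟩| = 9, so |H| is a multiple of lcm(9, 9) = 9 and divides |G| = 18.
Closing under the operation: H = {e, r, r^2, r^3, r^4, r^5, r^6, r^7, r^8}, so |H| = 9.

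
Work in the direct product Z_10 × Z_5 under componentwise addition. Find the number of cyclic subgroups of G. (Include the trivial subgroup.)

14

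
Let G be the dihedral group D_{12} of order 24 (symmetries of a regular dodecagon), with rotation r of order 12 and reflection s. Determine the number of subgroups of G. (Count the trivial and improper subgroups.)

34

|G| = 24, so by Lagrange every subgroup order divides 24. Divisors: 1, 2, 3, 4, 6, 8, 12, 24.
Subgroups by order — order 1: 1; order 2: 13; order 3: 1; order 4: 7; order 6: 5; order 8: 3; order 12: 3; order 24: 1.
Total: 1 + 13 + 1 + 7 + 5 + 3 + 3 + 1 = 34.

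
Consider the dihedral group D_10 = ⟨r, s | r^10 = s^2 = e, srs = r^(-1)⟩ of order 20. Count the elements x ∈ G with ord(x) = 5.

4

The elements of order 5 are: r^2, r^4, r^6, r^8.
That's 4.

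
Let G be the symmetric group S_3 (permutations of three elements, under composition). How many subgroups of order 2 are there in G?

|G| = 6 and 2 | 6, so subgroups of order 2 are possible by Lagrange.
The subgroups of order 2 are: {e, (1 2)}; {e, (1 3)}; {e, (2 3)}.
So G has 3 subgroups of order 2.

3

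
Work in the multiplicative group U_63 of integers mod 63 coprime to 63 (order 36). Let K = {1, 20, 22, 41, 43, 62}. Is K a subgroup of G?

|K| = 6 divides |G| = 36, consistent with Lagrange.
K contains the identity, every element's inverse is in K, and K is closed under ·: it is a subgroup.
In fact K = ⟨20⟩.

Yes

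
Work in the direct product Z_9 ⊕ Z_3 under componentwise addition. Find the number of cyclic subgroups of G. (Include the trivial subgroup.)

8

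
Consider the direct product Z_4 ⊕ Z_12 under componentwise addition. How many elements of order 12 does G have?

An element (a,b) has order lcm(ord(a), ord(b)); count pairs with lcm equal to 12.
Enumerating gives 24 such elements.

24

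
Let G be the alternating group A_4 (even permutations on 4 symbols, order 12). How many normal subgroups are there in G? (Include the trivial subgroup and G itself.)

G has 10 subgroups. Checking conjugation-invariance by order — order 1: 1/1 normal; order 2: 0/3 normal; order 3: 0/4 normal; order 4: 1/1 normal; order 12: 1/1 normal.
Total normal subgroups: 3.

3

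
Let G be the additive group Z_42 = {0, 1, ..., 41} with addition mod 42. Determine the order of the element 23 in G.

In Z_42, the order of an element a is n/gcd(a, n).
gcd(23, 42) = 1, so |⟨23⟩| = 42/1 = 42.

42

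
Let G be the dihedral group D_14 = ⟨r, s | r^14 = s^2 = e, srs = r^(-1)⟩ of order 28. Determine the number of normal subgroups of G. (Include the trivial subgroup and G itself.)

7

G has 28 subgroups. Checking conjugation-invariance by order — order 1: 1/1 normal; order 2: 1/15 normal; order 4: 0/7 normal; order 7: 1/1 normal; order 14: 3/3 normal; order 28: 1/1 normal.
Total normal subgroups: 7.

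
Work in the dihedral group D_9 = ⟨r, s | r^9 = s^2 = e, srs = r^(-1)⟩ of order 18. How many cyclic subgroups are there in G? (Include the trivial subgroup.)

12

Group the elements of G by the cyclic subgroup they generate; each cyclic subgroup of order d accounts for φ(d) elements.
Cyclic subgroups by order — order 1: 1; order 2: 9; order 3: 1; order 9: 1.
Total: 12.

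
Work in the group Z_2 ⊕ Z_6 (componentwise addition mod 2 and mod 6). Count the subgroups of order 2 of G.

3

|G| = 12 and 2 | 12, so subgroups of order 2 are possible by Lagrange.
The subgroups of order 2 are: {(0,0), (0,3)}; {(0,0), (1,0)}; {(0,0), (1,3)}.
So G has 3 subgroups of order 2.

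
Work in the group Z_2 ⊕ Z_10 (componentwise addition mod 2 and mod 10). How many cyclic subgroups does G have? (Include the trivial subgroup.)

8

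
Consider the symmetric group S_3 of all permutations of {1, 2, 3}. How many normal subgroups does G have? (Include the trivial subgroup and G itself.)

3

G has 6 subgroups. Checking conjugation-invariance by order — order 1: 1/1 normal; order 2: 0/3 normal; order 3: 1/1 normal; order 6: 1/1 normal.
Total normal subgroups: 3.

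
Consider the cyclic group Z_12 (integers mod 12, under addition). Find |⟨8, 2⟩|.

6

|⟨8⟩| = 3 and |⟨2⟩| = 6, so |H| is a multiple of lcm(3, 6) = 6 and divides |G| = 12.
Closing under the operation: H = {0, 2, 4, 6, 8, 10}, so |H| = 6.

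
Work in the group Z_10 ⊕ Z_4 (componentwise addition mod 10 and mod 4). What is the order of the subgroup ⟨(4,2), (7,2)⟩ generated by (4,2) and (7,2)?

20

|⟨(4,2)⟩| = 10 and |⟨(7,2)⟩| = 10, so |H| is a multiple of lcm(10, 10) = 10 and divides |G| = 40.
Closing under the operation: H = {(0,0), (0,2), (1,0), (1,2), (2,0), (2,2), (3,0), (3,2), (4,0), (4,2), (5,0), (5,2), (6,0), (6,2), (7,0), (7,2), (8,0), (8,2), (9,0), (9,2)}, so |H| = 20.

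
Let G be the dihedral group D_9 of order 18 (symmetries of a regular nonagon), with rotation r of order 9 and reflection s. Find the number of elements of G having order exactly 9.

The elements of order 9 are: r, r^2, r^4, r^5, r^7, r^8.
That's 6.

6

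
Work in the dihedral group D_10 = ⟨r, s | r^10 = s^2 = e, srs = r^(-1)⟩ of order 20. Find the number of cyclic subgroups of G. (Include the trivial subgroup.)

14

Group the elements of G by the cyclic subgroup they generate; each cyclic subgroup of order d accounts for φ(d) elements.
Cyclic subgroups by order — order 1: 1; order 2: 11; order 5: 1; order 10: 1.
Total: 14.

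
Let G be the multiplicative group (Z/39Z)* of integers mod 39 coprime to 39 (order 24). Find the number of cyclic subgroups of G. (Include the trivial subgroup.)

12

Group the elements of G by the cyclic subgroup they generate; each cyclic subgroup of order d accounts for φ(d) elements.
Cyclic subgroups by order — order 1: 1; order 2: 3; order 3: 1; order 4: 2; order 6: 3; order 12: 2.
Total: 12.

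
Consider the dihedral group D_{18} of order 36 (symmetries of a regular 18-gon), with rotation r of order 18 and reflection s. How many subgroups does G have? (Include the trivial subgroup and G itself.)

45

|G| = 36, so by Lagrange every subgroup order divides 36. Divisors: 1, 2, 3, 4, 6, 9, 12, 18, 36.
Subgroups by order — order 1: 1; order 2: 19; order 3: 1; order 4: 9; order 6: 7; order 9: 1; order 12: 3; order 18: 3; order 36: 1.
Total: 1 + 19 + 1 + 9 + 7 + 1 + 3 + 3 + 1 = 45.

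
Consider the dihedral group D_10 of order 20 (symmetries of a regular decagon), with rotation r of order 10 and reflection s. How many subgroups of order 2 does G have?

11

|G| = 20 and 2 | 20, so subgroups of order 2 are possible by Lagrange.
The subgroups of order 2 are: {e, r^2s}; {e, r^3s}; {e, r^4s}; {e, r^5}; … (11 in all).
So G has 11 subgroups of order 2.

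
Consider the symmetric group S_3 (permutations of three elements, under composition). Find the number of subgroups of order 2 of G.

3

|G| = 6 and 2 | 6, so subgroups of order 2 are possible by Lagrange.
The subgroups of order 2 are: {e, (1 2)}; {e, (1 3)}; {e, (2 3)}.
So G has 3 subgroups of order 2.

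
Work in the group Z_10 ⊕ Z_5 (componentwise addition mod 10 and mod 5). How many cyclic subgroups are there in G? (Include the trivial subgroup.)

Group the elements of G by the cyclic subgroup they generate; each cyclic subgroup of order d accounts for φ(d) elements.
Cyclic subgroups by order — order 1: 1; order 2: 1; order 5: 6; order 10: 6.
Total: 14.

14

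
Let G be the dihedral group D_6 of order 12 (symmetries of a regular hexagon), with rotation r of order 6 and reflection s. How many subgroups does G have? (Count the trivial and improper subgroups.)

|G| = 12, so by Lagrange every subgroup order divides 12. Divisors: 1, 2, 3, 4, 6, 12.
Subgroups by order — order 1: 1; order 2: 7; order 3: 1; order 4: 3; order 6: 3; order 12: 1.
Total: 1 + 7 + 1 + 3 + 3 + 1 = 16.

16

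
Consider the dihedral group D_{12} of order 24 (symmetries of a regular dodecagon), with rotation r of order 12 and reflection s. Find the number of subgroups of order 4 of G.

|G| = 24 and 4 | 24, so subgroups of order 4 are possible by Lagrange.
The subgroups of order 4 are: {e, r^6, r^4s, r^10s}; {e, r^6, r^5s, r^11s}; {e, r^6, r^2s, r^8s}; {e, r^3, r^6, r^9}; … (7 in all).
So G has 7 subgroups of order 4.

7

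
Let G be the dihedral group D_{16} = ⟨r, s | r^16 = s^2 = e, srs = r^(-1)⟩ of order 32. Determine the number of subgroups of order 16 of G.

|G| = 32 and 16 | 32, so subgroups of order 16 are possible by Lagrange.
The subgroups of order 16 are: {e, r, r^2, r^3, r^4, r^5, r^6, r^7, r^8, r^9, r^10, r^11, r^12, r^13, r^14, r^15}; {e, r^2, r^4, r^6, r^8, r^10, r^12, r^14, s, r^2s, r^4s, r^6s, r^8s, r^10s, r^12s, r^14s}; {e, r^2, r^4, r^6, r^8, r^10, r^12, r^14, rs, r^3s, r^5s, r^7s, r^9s, r^11s, r^13s, r^15s}.
So G has 3 subgroups of order 16.

3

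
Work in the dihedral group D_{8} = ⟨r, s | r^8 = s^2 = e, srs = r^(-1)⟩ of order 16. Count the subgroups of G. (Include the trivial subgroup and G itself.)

19

|G| = 16, so by Lagrange every subgroup order divides 16. Divisors: 1, 2, 4, 8, 16.
Subgroups by order — order 1: 1; order 2: 9; order 4: 5; order 8: 3; order 16: 1.
Total: 1 + 9 + 5 + 3 + 1 = 19.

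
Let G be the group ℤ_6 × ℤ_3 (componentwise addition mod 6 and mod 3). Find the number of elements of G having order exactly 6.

8

An element (a,b) has order lcm(ord(a), ord(b)); count pairs with lcm equal to 6.
Enumerating gives 8 such elements.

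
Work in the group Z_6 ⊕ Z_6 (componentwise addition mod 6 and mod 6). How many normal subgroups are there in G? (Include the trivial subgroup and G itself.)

30

G is abelian, so every subgroup is normal.
G has 30 subgroups in total, hence 30 normal subgroups.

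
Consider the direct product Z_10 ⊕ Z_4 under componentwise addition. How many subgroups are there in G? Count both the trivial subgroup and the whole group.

16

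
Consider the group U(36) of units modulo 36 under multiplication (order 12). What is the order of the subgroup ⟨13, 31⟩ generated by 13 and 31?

6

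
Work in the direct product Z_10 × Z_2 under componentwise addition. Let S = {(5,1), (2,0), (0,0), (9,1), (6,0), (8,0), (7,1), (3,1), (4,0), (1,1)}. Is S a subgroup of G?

Yes

|S| = 10 divides |G| = 20, consistent with Lagrange.
S contains the identity, every element's inverse is in S, and S is closed under +: it is a subgroup.
In fact S = ⟨(7,1)⟩.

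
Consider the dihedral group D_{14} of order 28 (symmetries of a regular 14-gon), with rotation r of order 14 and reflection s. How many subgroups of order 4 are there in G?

7

|G| = 28 and 4 | 28, so subgroups of order 4 are possible by Lagrange.
The subgroups of order 4 are: {e, r^7, r^3s, r^10s}; {e, r^7, r^4s, r^11s}; {e, r^7, r^5s, r^12s}; {e, r^7, r^6s, r^13s}; … (7 in all).
So G has 7 subgroups of order 4.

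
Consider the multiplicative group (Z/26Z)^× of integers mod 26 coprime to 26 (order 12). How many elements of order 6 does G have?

The elements of order 6 are: 17, 23.
That's 2.

2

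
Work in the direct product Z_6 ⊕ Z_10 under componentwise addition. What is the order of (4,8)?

15

The order of (4,8) in Z_6 × Z_10 is lcm(ord(4) in Z_6, ord(8) in Z_10).
ord(4) = 3 and ord(8) = 5, so |⟨(4,8)⟩| = lcm(3, 5) = 15.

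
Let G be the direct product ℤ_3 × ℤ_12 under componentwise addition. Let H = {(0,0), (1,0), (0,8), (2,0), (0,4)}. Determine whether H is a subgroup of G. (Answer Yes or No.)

No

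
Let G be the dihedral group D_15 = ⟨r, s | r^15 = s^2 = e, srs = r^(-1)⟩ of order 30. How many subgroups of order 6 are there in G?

5

|G| = 30 and 6 | 30, so subgroups of order 6 are possible by Lagrange.
The subgroups of order 6 are: {e, r^5, r^10, s, r^5s, r^10s}; {e, r^5, r^10, rs, r^6s, r^11s}; {e, r^5, r^10, r^2s, r^7s, r^12s}; {e, r^5, r^10, r^3s, r^8s, r^13s}; … (5 in all).
So G has 5 subgroups of order 6.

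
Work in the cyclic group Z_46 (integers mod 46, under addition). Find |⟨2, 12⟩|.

23

|⟨2⟩| = 23 and |⟨12⟩| = 23, so |H| is a multiple of lcm(23, 23) = 23 and divides |G| = 46.
Closing under the operation: H = {0, 2, 4, 6, 8, 10, 12, 14, 16, 18, 20, 22, 24, 26, 28, 30, 32, 34, 36, 38, 40, 42, 44}, so |H| = 23.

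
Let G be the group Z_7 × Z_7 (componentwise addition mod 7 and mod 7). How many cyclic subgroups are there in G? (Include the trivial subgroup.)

A cyclic subgroup of order d is generated by each of its φ(d) elements of order d, so the cyclic subgroups of order d number (#elements of order d)/φ(d).
Cyclic subgroups by order — order 1: 1; order 7: 8.
Total: 9.

9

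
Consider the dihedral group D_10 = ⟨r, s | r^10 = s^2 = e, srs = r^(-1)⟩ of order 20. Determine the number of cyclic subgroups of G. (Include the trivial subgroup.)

14

Group the elements of G by the cyclic subgroup they generate; each cyclic subgroup of order d accounts for φ(d) elements.
Cyclic subgroups by order — order 1: 1; order 2: 11; order 5: 1; order 10: 1.
Total: 14.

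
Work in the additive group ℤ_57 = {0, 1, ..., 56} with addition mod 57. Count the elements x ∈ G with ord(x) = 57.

36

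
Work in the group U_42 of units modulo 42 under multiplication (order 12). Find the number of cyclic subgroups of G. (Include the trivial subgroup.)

Group the elements of G by the cyclic subgroup they generate; each cyclic subgroup of order d accounts for φ(d) elements.
Cyclic subgroups by order — order 1: 1; order 2: 3; order 3: 1; order 6: 3.
Total: 8.

8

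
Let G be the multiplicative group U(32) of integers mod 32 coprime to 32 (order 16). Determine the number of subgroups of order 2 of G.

3

|G| = 16 and 2 | 16, so subgroups of order 2 are possible by Lagrange.
The subgroups of order 2 are: {1, 15}; {1, 17}; {1, 31}.
So G has 3 subgroups of order 2.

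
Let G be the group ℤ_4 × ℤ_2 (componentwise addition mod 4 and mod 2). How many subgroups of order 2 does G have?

3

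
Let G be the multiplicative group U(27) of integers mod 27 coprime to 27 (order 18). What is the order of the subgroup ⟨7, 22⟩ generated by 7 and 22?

|⟨7⟩| = 9 and |⟨22⟩| = 9, so |H| is a multiple of lcm(9, 9) = 9 and divides |G| = 18.
Closing under the operation: H = {1, 4, 7, 10, 13, 16, 19, 22, 25}, so |H| = 9.

9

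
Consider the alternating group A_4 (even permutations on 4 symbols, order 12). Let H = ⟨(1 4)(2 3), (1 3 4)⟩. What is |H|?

12

|⟨(1 4)(2 3)⟩| = 2 and |⟨(1 3 4)⟩| = 3, so |H| is a multiple of lcm(2, 3) = 6 and divides |G| = 12.
Closing {(1 4)(2 3), (1 3 4)} under the group operation gives all of G, so |H| = 12.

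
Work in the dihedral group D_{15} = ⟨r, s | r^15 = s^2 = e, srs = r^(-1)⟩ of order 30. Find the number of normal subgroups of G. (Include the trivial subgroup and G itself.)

G has 28 subgroups. Checking conjugation-invariance by order — order 1: 1/1 normal; order 2: 0/15 normal; order 3: 1/1 normal; order 5: 1/1 normal; order 6: 0/5 normal; order 10: 0/3 normal; order 15: 1/1 normal; order 30: 1/1 normal.
Total normal subgroups: 5.

5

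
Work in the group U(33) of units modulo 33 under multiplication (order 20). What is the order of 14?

10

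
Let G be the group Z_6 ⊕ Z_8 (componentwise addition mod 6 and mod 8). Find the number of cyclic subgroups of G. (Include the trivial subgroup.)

A cyclic subgroup of order d is generated by each of its φ(d) elements of order d, so the cyclic subgroups of order d number (#elements of order d)/φ(d).
Cyclic subgroups by order — order 1: 1; order 2: 3; order 3: 1; order 4: 2; order 6: 3; order 8: 2; order 12: 2; order 24: 2.
Total: 16.

16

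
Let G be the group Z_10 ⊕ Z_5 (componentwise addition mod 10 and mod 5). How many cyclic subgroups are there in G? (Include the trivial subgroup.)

A cyclic subgroup of order d is generated by each of its φ(d) elements of order d, so the cyclic subgroups of order d number (#elements of order d)/φ(d).
Cyclic subgroups by order — order 1: 1; order 2: 1; order 5: 6; order 10: 6.
Total: 14.

14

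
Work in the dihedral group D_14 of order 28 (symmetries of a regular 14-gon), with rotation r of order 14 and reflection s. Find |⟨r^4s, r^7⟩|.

|⟨r^4s⟩| = 2 and |⟨r^7⟩| = 2, so |H| is a multiple of lcm(2, 2) = 2 and divides |G| = 28.
Closing under the operation: H = {e, r^7, r^4s, r^11s}, so |H| = 4.

4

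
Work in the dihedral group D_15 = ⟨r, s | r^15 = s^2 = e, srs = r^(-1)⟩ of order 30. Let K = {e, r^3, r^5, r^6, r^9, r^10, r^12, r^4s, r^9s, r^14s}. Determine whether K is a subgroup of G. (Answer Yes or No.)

No

Closure fails: r^9 · r^14s = r^8s ∉ K. So K is not a subgroup.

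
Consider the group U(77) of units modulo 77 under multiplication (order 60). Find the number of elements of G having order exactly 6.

The elements of order 6 are: 10, 12, 32, 45, 54, 65.
That's 6.

6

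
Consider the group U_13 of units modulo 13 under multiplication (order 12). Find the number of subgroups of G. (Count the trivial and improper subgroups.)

6

|G| = 12, so by Lagrange every subgroup order divides 12. Divisors: 1, 2, 3, 4, 6, 12.
Subgroups by order — order 1: 1; order 2: 1; order 3: 1; order 4: 1; order 6: 1; order 12: 1.
Total: 1 + 1 + 1 + 1 + 1 + 1 = 6.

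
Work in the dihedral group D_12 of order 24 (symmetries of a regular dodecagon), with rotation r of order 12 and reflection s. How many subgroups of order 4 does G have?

7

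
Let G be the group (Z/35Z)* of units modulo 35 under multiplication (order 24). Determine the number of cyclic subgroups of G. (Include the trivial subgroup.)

12

A cyclic subgroup of order d is generated by each of its φ(d) elements of order d, so the cyclic subgroups of order d number (#elements of order d)/φ(d).
Cyclic subgroups by order — order 1: 1; order 2: 3; order 3: 1; order 4: 2; order 6: 3; order 12: 2.
Total: 12.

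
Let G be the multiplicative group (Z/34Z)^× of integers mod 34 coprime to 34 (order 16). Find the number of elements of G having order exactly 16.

The elements of order 16 are: 3, 5, 7, 11, 23, 27, 29, 31.
That's 8.

8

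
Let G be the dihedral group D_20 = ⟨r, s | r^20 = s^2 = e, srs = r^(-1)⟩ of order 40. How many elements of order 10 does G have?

The elements of order 10 are: r^2, r^6, r^14, r^18.
That's 4.

4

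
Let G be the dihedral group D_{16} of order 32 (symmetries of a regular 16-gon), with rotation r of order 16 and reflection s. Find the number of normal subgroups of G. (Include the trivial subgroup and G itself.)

8

G has 36 subgroups. Checking conjugation-invariance by order — order 1: 1/1 normal; order 2: 1/17 normal; order 4: 1/9 normal; order 8: 1/5 normal; order 16: 3/3 normal; order 32: 1/1 normal.
Total normal subgroups: 8.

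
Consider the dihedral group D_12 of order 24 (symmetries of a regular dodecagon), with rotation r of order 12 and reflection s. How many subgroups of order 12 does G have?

|G| = 24 and 12 | 24, so subgroups of order 12 are possible by Lagrange.
The subgroups of order 12 are: {e, r, r^2, r^3, r^4, r^5, r^6, r^7, r^8, r^9, r^10, r^11}; {e, r^2, r^4, r^6, r^8, r^10, s, r^2s, r^4s, r^6s, r^8s, r^10s}; {e, r^2, r^4, r^6, r^8, r^10, rs, r^3s, r^5s, r^7s, r^9s, r^11s}.
So G has 3 subgroups of order 12.

3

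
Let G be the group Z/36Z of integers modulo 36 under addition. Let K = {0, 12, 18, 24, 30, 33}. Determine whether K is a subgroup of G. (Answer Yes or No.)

No

33 ∈ K but its inverse 3 ∉ K, so K is not a subgroup.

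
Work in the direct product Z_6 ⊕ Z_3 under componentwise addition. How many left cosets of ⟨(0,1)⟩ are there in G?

|⟨(0,1)⟩| = 3 and |G| = 18.
By Lagrange, [G : H] = |G|/|H| = 18/3 = 6.

6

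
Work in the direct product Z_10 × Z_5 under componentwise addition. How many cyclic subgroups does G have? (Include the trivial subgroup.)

Each element a generates a cyclic subgroup ⟨a⟩; distinct elements may generate the same one (a cyclic group of order d has φ(d) generators).
Cyclic subgroups by order — order 1: 1; order 2: 1; order 5: 6; order 10: 6.
Total: 14.

14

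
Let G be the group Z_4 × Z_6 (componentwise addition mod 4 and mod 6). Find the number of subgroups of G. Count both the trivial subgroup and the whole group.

16

|G| = 24, so by Lagrange every subgroup order divides 24. Divisors: 1, 2, 3, 4, 6, 8, 12, 24.
Subgroups by order — order 1: 1; order 2: 3; order 3: 1; order 4: 3; order 6: 3; order 8: 1; order 12: 3; order 24: 1.
Total: 1 + 3 + 1 + 3 + 3 + 1 + 3 + 1 = 16.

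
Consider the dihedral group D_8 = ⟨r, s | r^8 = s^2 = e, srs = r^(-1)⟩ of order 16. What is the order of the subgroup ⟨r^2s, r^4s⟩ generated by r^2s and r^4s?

|⟨r^2s⟩| = 2 and |⟨r^4s⟩| = 2, so |H| is a multiple of lcm(2, 2) = 2 and divides |G| = 16.
Closing under the operation: H = {e, r^2, r^4, r^6, s, r^2s, r^4s, r^6s}, so |H| = 8.

8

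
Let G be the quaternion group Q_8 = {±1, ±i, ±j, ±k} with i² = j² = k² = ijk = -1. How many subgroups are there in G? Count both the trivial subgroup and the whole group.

6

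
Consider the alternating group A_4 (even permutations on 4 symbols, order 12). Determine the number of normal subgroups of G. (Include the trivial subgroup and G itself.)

G has 10 subgroups. Checking conjugation-invariance by order — order 1: 1/1 normal; order 2: 0/3 normal; order 3: 0/4 normal; order 4: 1/1 normal; order 12: 1/1 normal.
Total normal subgroups: 3.

3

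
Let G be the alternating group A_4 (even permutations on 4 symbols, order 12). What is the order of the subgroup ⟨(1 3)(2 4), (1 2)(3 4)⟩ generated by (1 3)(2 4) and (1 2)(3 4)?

4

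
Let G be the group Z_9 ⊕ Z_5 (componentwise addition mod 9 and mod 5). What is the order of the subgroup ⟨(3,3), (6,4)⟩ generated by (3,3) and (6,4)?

15

|⟨(3,3)⟩| = 15 and |⟨(6,4)⟩| = 15, so |H| is a multiple of lcm(15, 15) = 15 and divides |G| = 45.
Closing under the operation: H = {(0,0), (0,1), (0,2), (0,3), (0,4), (3,0), (3,1), (3,2), (3,3), (3,4), (6,0), (6,1), (6,2), (6,3), (6,4)}, so |H| = 15.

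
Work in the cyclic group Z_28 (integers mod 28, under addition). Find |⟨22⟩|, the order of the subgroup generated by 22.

14

In Z_28, the order of an element a is n/gcd(a, n).
gcd(22, 28) = 2, so |⟨22⟩| = 28/2 = 14.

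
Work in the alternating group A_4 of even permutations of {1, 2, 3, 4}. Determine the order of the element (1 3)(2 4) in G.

Computing powers of (1 3)(2 4): the smallest k with ((1 3)(2 4))^k = e is k = 2.

2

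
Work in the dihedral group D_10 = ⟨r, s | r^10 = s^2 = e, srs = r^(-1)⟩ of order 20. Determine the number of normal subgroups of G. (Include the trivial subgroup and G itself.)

7

G has 22 subgroups. Checking conjugation-invariance by order — order 1: 1/1 normal; order 2: 1/11 normal; order 4: 0/5 normal; order 5: 1/1 normal; order 10: 3/3 normal; order 20: 1/1 normal.
Total normal subgroups: 7.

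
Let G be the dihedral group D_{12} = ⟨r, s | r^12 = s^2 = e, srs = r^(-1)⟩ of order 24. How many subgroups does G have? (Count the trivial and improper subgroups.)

34

|G| = 24, so by Lagrange every subgroup order divides 24. Divisors: 1, 2, 3, 4, 6, 8, 12, 24.
Subgroups by order — order 1: 1; order 2: 13; order 3: 1; order 4: 7; order 6: 5; order 8: 3; order 12: 3; order 24: 1.
Total: 1 + 13 + 1 + 7 + 5 + 3 + 3 + 1 = 34.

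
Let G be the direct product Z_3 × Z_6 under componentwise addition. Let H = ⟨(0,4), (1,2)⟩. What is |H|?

|⟨(0,4)⟩| = 3 and |⟨(1,2)⟩| = 3, so |H| is a multiple of lcm(3, 3) = 3 and divides |G| = 18.
Closing under the operation: H = {(0,0), (0,2), (0,4), (1,0), (1,2), (1,4), (2,0), (2,2), (2,4)}, so |H| = 9.

9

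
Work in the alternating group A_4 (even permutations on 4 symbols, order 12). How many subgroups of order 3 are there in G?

|G| = 12 and 3 | 12, so subgroups of order 3 are possible by Lagrange.
The subgroups of order 3 are: {e, (1 2 3), (1 3 2)}; {e, (1 2 4), (1 4 2)}; {e, (1 3 4), (1 4 3)}; {e, (2 3 4), (2 4 3)}.
So G has 4 subgroups of order 3.

4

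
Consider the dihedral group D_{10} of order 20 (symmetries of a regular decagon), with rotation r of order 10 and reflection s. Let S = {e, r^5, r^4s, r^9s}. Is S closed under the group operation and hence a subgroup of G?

Yes

|S| = 4 divides |G| = 20, consistent with Lagrange.
S contains the identity, every element's inverse is in S, and S is closed under ·: it is a subgroup.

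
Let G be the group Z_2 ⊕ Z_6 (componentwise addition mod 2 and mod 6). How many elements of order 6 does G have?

6

An element (a,b) has order lcm(ord(a), ord(b)); count pairs with lcm equal to 6.
Enumerating gives 6 such elements.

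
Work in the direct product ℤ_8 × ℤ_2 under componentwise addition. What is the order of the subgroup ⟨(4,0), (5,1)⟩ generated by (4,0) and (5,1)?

|⟨(4,0)⟩| = 2 and |⟨(5,1)⟩| = 8, so |H| is a multiple of lcm(2, 8) = 8 and divides |G| = 16.
Closing under the operation: H = {(0,0), (1,1), (2,0), (3,1), (4,0), (5,1), (6,0), (7,1)}, so |H| = 8.

8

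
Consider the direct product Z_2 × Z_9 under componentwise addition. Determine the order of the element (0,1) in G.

The order of (0,1) in Z_2 × Z_9 is lcm(ord(0) in Z_2, ord(1) in Z_9).
ord(0) = 1 and ord(1) = 9, so |⟨(0,1)⟩| = lcm(1, 9) = 9.

9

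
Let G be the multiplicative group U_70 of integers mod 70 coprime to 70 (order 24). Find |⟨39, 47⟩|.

12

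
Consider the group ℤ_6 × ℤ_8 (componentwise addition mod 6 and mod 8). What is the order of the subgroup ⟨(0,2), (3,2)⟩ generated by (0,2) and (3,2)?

8

|⟨(0,2)⟩| = 4 and |⟨(3,2)⟩| = 4, so |H| is a multiple of lcm(4, 4) = 4 and divides |G| = 48.
Closing under the operation: H = {(0,0), (0,2), (0,4), (0,6), (3,0), (3,2), (3,4), (3,6)}, so |H| = 8.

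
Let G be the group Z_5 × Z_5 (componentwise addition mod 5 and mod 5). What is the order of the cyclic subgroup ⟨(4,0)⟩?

The order of (4,0) in Z_5 × Z_5 is lcm(ord(4) in Z_5, ord(0) in Z_5).
ord(4) = 5 and ord(0) = 1, so |⟨(4,0)⟩| = lcm(5, 1) = 5.

5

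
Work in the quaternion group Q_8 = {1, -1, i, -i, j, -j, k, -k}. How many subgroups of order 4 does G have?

3

|G| = 8 and 4 | 8, so subgroups of order 4 are possible by Lagrange.
The subgroups of order 4 are: {1, -1, i, -i}; {1, -1, j, -j}; {1, -1, k, -k}.
So G has 3 subgroups of order 4.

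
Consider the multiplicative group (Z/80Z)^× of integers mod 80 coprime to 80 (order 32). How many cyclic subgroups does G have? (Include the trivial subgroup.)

20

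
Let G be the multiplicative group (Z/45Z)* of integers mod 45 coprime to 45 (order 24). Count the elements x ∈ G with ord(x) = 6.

6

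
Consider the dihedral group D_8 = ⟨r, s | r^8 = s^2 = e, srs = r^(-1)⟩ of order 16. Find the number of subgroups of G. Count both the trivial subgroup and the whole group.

|G| = 16, so by Lagrange every subgroup order divides 16. Divisors: 1, 2, 4, 8, 16.
Subgroups by order — order 1: 1; order 2: 9; order 4: 5; order 8: 3; order 16: 1.
Total: 1 + 9 + 5 + 3 + 1 = 19.

19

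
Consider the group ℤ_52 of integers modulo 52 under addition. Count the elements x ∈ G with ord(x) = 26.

12

In a cyclic group of order 52, the number of elements of order d (for d | 52) is φ(d).
φ(26) = 12.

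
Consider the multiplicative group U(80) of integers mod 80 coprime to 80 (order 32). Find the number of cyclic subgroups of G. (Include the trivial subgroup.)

A cyclic subgroup of order d is generated by each of its φ(d) elements of order d, so the cyclic subgroups of order d number (#elements of order d)/φ(d).
Cyclic subgroups by order — order 1: 1; order 2: 7; order 4: 12.
Total: 20.

20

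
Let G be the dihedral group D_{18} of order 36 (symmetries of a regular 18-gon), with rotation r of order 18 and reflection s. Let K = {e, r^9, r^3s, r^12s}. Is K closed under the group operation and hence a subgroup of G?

|K| = 4 divides |G| = 36, consistent with Lagrange.
K contains the identity, every element's inverse is in K, and K is closed under ·: it is a subgroup.

Yes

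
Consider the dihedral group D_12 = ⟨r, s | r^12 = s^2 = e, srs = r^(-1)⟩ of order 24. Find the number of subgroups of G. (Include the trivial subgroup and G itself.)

|G| = 24, so by Lagrange every subgroup order divides 24. Divisors: 1, 2, 3, 4, 6, 8, 12, 24.
Subgroups by order — order 1: 1; order 2: 13; order 3: 1; order 4: 7; order 6: 5; order 8: 3; order 12: 3; order 24: 1.
Total: 1 + 13 + 1 + 7 + 5 + 3 + 3 + 1 = 34.

34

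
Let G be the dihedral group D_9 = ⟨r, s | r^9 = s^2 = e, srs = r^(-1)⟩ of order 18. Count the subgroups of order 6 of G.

|G| = 18 and 6 | 18, so subgroups of order 6 are possible by Lagrange.
The subgroups of order 6 are: {e, r^3, r^6, r^2s, r^5s, r^8s}; {e, r^3, r^6, s, r^3s, r^6s}; {e, r^3, r^6, rs, r^4s, r^7s}.
So G has 3 subgroups of order 6.

3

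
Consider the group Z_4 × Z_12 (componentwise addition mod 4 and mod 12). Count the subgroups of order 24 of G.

3

|G| = 48 and 24 | 48, so subgroups of order 24 are possible by Lagrange.
The subgroups of order 24 are: {(0,0), (0,1), (0,2), (0,3), (0,4), (0,5), (0,6), (0,7), (0,8), (0,9), (0,10), (0,11), (2,0), (2,1), (2,2), (2,3), (2,4), (2,5), (2,6), (2,7), (2,8), (2,9), (2,10), (2,11)}; {(0,0), (0,2), (0,4), (0,6), (0,8), (0,10), (1,0), (1,2), (1,4), (1,6), (1,8), (1,10), (2,0), (2,2), (2,4), (2,6), (2,8), (2,10), (3,0), (3,2), (3,4), (3,6), (3,8), (3,10)}; {(0,0), (0,2), (0,4), (0,6), (0,8), (0,10), (1,1), (1,3), (1,5), (1,7), (1,9), (1,11), (2,0), (2,2), (2,4), (2,6), (2,8), (2,10), (3,1), (3,3), (3,5), (3,7), (3,9), (3,11)}.
So G has 3 subgroups of order 24.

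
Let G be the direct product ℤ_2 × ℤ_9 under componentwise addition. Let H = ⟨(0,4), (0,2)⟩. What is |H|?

|⟨(0,4)⟩| = 9 and |⟨(0,2)⟩| = 9, so |H| is a multiple of lcm(9, 9) = 9 and divides |G| = 18.
Closing under the operation: H = {(0,0), (0,1), (0,2), (0,3), (0,4), (0,5), (0,6), (0,7), (0,8)}, so |H| = 9.

9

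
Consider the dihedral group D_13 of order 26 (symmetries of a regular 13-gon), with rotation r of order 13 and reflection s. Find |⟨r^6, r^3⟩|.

|⟨r^6⟩| = 13 and |⟨r^3⟩| = 13, so |H| is a multiple of lcm(13, 13) = 13 and divides |G| = 26.
Closing under the operation: H = {e, r, r^2, r^3, r^4, r^5, r^6, r^7, r^8, r^9, r^10, r^11, r^12}, so |H| = 13.

13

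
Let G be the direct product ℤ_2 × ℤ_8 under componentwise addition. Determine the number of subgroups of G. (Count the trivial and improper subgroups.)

|G| = 16, so by Lagrange every subgroup order divides 16. Divisors: 1, 2, 4, 8, 16.
Subgroups by order — order 1: 1; order 2: 3; order 4: 3; order 8: 3; order 16: 1.
Total: 1 + 3 + 3 + 3 + 1 = 11.

11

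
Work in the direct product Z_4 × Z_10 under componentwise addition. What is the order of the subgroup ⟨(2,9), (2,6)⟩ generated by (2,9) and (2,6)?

|⟨(2,9)⟩| = 10 and |⟨(2,6)⟩| = 10, so |H| is a multiple of lcm(10, 10) = 10 and divides |G| = 40.
Closing under the operation: H = {(0,0), (0,1), (0,2), (0,3), (0,4), (0,5), (0,6), (0,7), (0,8), (0,9), (2,0), (2,1), (2,2), (2,3), (2,4), (2,5), (2,6), (2,7), (2,8), (2,9)}, so |H| = 20.

20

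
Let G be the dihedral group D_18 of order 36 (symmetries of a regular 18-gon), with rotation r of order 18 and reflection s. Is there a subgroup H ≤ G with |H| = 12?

Yes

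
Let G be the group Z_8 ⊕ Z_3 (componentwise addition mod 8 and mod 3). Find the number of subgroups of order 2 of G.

1

|G| = 24 and 2 | 24, so subgroups of order 2 are possible by Lagrange.
The subgroups of order 2 are: {(0,0), (4,0)}.
So G has 1 subgroup of order 2.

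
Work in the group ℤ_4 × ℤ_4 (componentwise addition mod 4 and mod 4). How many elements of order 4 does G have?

12

An element (a,b) has order lcm(ord(a), ord(b)); count pairs with lcm equal to 4.
Enumerating gives 12 such elements.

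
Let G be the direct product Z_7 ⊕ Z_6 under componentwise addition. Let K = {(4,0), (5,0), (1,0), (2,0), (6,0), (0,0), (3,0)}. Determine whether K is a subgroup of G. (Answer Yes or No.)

Yes

|K| = 7 divides |G| = 42, consistent with Lagrange.
K contains the identity, every element's inverse is in K, and K is closed under +: it is a subgroup.
In fact K = ⟨(4,0)⟩.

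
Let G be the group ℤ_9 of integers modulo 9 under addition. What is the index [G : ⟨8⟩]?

|⟨8⟩| = 9 and |G| = 9.
By Lagrange, [G : H] = |G|/|H| = 9/9 = 1.

1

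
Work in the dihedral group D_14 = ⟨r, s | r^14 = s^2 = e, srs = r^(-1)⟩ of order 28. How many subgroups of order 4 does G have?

|G| = 28 and 4 | 28, so subgroups of order 4 are possible by Lagrange.
The subgroups of order 4 are: {e, r^7, r^3s, r^10s}; {e, r^7, r^4s, r^11s}; {e, r^7, r^5s, r^12s}; {e, r^7, r^6s, r^13s}; … (7 in all).
So G has 7 subgroups of order 4.

7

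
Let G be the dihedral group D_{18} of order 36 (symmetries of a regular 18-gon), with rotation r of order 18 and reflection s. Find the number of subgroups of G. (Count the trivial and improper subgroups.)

|G| = 36, so by Lagrange every subgroup order divides 36. Divisors: 1, 2, 3, 4, 6, 9, 12, 18, 36.
Subgroups by order — order 1: 1; order 2: 19; order 3: 1; order 4: 9; order 6: 7; order 9: 1; order 12: 3; order 18: 3; order 36: 1.
Total: 1 + 19 + 1 + 9 + 7 + 1 + 3 + 3 + 1 = 45.

45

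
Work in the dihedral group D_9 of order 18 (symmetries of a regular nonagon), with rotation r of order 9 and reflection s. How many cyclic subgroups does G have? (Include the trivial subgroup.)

12

A cyclic subgroup of order d is generated by each of its φ(d) elements of order d, so the cyclic subgroups of order d number (#elements of order d)/φ(d).
Cyclic subgroups by order — order 1: 1; order 2: 9; order 3: 1; order 9: 1.
Total: 12.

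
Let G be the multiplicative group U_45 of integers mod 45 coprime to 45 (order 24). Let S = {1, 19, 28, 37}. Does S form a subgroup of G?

Yes

|S| = 4 divides |G| = 24, consistent with Lagrange.
S contains the identity, every element's inverse is in S, and S is closed under ·: it is a subgroup.
In fact S = ⟨28⟩.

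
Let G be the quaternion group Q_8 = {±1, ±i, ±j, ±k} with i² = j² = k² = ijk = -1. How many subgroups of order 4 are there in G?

|G| = 8 and 4 | 8, so subgroups of order 4 are possible by Lagrange.
The subgroups of order 4 are: {1, -1, i, -i}; {1, -1, j, -j}; {1, -1, k, -k}.
So G has 3 subgroups of order 4.

3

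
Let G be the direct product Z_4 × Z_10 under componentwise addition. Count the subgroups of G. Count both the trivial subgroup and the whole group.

|G| = 40, so by Lagrange every subgroup order divides 40. Divisors: 1, 2, 4, 5, 8, 10, 20, 40.
Subgroups by order — order 1: 1; order 2: 3; order 4: 3; order 5: 1; order 8: 1; order 10: 3; order 20: 3; order 40: 1.
Total: 1 + 3 + 3 + 1 + 1 + 3 + 3 + 1 = 16.

16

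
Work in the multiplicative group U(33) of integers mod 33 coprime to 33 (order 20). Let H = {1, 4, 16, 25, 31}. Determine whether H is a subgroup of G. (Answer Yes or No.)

Yes

|H| = 5 divides |G| = 20, consistent with Lagrange.
H contains the identity, every element's inverse is in H, and H is closed under ·: it is a subgroup.
In fact H = ⟨16⟩.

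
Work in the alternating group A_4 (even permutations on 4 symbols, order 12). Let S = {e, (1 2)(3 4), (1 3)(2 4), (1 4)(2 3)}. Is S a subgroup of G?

Yes

|S| = 4 divides |G| = 12, consistent with Lagrange.
S contains the identity, every element's inverse is in S, and S is closed under ∘: it is a subgroup.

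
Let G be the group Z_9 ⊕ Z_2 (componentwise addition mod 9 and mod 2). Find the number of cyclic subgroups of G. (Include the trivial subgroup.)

6

Each element a generates a cyclic subgroup ⟨a⟩; distinct elements may generate the same one (a cyclic group of order d has φ(d) generators).
Cyclic subgroups by order — order 1: 1; order 2: 1; order 3: 1; order 6: 1; order 9: 1; order 18: 1.
Total: 6.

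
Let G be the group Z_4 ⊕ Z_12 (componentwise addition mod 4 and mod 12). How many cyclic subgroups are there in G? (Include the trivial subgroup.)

A cyclic subgroup of order d is generated by each of its φ(d) elements of order d, so the cyclic subgroups of order d number (#elements of order d)/φ(d).
Cyclic subgroups by order — order 1: 1; order 2: 3; order 3: 1; order 4: 6; order 6: 3; order 12: 6.
Total: 20.

20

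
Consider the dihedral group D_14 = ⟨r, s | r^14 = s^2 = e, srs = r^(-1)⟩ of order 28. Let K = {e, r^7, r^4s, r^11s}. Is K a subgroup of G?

|K| = 4 divides |G| = 28, consistent with Lagrange.
K contains the identity, every element's inverse is in K, and K is closed under ·: it is a subgroup.

Yes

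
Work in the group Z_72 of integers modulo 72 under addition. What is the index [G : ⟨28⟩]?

4

|⟨28⟩| = 18 and |G| = 72.
By Lagrange, [G : H] = |G|/|H| = 72/18 = 4.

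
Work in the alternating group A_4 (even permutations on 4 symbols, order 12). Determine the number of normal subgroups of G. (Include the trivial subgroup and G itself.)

G has 10 subgroups. Checking conjugation-invariance by order — order 1: 1/1 normal; order 2: 0/3 normal; order 3: 0/4 normal; order 4: 1/1 normal; order 12: 1/1 normal.
Total normal subgroups: 3.

3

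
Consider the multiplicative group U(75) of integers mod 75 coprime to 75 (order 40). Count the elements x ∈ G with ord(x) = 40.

No element of G has order 40 (even though 40 | 40).

0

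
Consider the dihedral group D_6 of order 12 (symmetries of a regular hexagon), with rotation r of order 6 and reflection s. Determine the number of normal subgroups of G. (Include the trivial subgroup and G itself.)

G has 16 subgroups. Checking conjugation-invariance by order — order 1: 1/1 normal; order 2: 1/7 normal; order 3: 1/1 normal; order 4: 0/3 normal; order 6: 3/3 normal; order 12: 1/1 normal.
Total normal subgroups: 7.

7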